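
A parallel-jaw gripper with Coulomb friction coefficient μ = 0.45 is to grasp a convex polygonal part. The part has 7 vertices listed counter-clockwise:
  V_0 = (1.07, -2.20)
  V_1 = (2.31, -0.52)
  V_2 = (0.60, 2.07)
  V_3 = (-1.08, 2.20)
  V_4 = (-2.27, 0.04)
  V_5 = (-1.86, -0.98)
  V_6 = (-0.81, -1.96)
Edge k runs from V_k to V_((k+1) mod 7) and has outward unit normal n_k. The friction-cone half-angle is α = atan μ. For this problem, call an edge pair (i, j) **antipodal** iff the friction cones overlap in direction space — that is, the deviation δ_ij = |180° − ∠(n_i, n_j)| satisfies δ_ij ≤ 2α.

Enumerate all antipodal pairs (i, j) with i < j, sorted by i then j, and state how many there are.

count = 5; pairs: (0,3), (1,4), (1,5), (2,5), (2,6)

α = atan 0.45 = 24.23°;  2α = 48.46°
n_0 = (+0.8046, -0.5939)
n_1 = (+0.8345, +0.5510)
n_2 = (+0.0772, +0.9970)
n_3 = (-0.8759, +0.4825)
n_4 = (-0.9278, -0.3730)
n_5 = (-0.6823, -0.7311)
n_6 = (-0.1266, -0.9919)
  (0,1): δ = 110.14°  ·
  (0,2): δ = 57.99°  ·
  (0,3): δ = 7.58°  ✓
  (0,4): δ = 58.33°  ·
  (0,5): δ = 83.41°  ·
  (0,6): δ = 119.16°  ·
  (1,2): δ = 127.86°  ·
  (1,3): δ = 62.29°  ·
  (1,4): δ = 11.54°  ✓
  (1,5): δ = 13.54°  ✓
  (1,6): δ = 49.29°  ·
  (2,3): δ = 114.43°  ·
  (2,4): δ = 63.68°  ·
  (2,5): δ = 38.60°  ✓
  (2,6): δ = 2.85°  ✓
  (3,4): δ = 129.25°  ·
  (3,5): δ = 104.17°  ·
  (3,6): δ = 68.42°  ·
  (4,5): δ = 154.92°  ·
  (4,6): δ = 119.17°  ·
  (5,6): δ = 144.25°  ·
antipodal pairs: 5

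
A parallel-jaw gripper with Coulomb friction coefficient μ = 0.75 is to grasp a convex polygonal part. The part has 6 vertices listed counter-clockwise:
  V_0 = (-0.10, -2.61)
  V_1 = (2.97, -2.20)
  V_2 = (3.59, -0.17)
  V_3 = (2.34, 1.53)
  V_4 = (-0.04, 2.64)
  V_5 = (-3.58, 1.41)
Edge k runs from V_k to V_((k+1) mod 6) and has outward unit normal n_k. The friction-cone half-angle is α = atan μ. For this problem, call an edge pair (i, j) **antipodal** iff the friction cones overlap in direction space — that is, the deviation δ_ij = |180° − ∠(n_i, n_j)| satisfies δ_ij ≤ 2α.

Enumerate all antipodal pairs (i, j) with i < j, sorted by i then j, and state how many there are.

α = atan 0.75 = 36.87°;  2α = 73.74°
n_0 = (+0.1324, -0.9912)
n_1 = (+0.9564, -0.2921)
n_2 = (+0.8057, +0.5924)
n_3 = (+0.4227, +0.9063)
n_4 = (-0.3282, +0.9446)
n_5 = (-0.7561, -0.6545)
  (0,1): δ = 114.59°  ·
  (0,2): δ = 61.28°  ✓
  (0,3): δ = 32.61°  ✓
  (0,4): δ = 11.55°  ✓
  (0,5): δ = 123.27°  ·
  (1,2): δ = 126.69°  ·
  (1,3): δ = 98.02°  ·
  (1,4): δ = 53.86°  ✓
  (1,5): δ = 57.87°  ✓
  (2,3): δ = 151.33°  ·
  (2,4): δ = 107.17°  ·
  (2,5): δ = 4.55°  ✓
  (3,4): δ = 135.84°  ·
  (3,5): δ = 24.11°  ✓
  (4,5): δ = 68.28°  ✓
antipodal pairs: 8

count = 8; pairs: (0,2), (0,3), (0,4), (1,4), (1,5), (2,5), (3,5), (4,5)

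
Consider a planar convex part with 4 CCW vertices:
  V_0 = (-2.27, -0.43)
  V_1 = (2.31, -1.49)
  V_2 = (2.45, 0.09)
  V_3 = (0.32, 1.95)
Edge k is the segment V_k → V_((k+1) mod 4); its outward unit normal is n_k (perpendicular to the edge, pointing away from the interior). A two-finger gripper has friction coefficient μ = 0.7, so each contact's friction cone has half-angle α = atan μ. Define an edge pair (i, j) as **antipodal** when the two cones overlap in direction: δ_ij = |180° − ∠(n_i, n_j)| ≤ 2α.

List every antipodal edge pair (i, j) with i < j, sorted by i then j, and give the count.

count = 3; pairs: (0,2), (0,3), (1,3)

α = atan 0.7 = 34.99°;  2α = 69.98°
n_0 = (-0.2255, -0.9742)
n_1 = (+0.9961, -0.0883)
n_2 = (+0.6578, +0.7532)
n_3 = (-0.6766, +0.7363)
  (0,1): δ = 82.03°  ·
  (0,2): δ = 28.10°  ✓
  (0,3): δ = 55.61°  ✓
  (1,2): δ = 126.07°  ·
  (1,3): δ = 42.36°  ✓
  (2,3): δ = 96.29°  ·
antipodal pairs: 3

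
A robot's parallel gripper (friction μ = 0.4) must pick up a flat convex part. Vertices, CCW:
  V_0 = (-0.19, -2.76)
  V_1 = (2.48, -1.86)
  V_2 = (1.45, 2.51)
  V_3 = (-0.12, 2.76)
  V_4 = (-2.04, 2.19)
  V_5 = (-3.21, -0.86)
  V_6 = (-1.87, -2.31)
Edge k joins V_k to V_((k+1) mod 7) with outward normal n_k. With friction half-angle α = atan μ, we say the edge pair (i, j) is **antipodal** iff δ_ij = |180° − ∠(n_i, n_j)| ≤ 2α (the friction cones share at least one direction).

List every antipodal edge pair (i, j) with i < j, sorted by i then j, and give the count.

α = atan 0.4 = 21.80°;  2α = 43.60°
n_0 = (+0.3194, -0.9476)
n_1 = (+0.9733, +0.2294)
n_2 = (+0.1573, +0.9876)
n_3 = (-0.2846, +0.9586)
n_4 = (-0.9337, +0.3582)
n_5 = (-0.7344, -0.6787)
n_6 = (-0.2587, -0.9659)
  (0,1): δ = 95.37°  ·
  (0,2): δ = 27.68°  ✓
  (0,3): δ = 2.09°  ✓
  (0,4): δ = 50.38°  ·
  (0,5): δ = 114.11°  ·
  (0,6): δ = 146.38°  ·
  (1,2): δ = 112.31°  ·
  (1,3): δ = 86.73°  ·
  (1,4): δ = 34.25°  ✓
  (1,5): δ = 29.48°  ✓
  (1,6): δ = 61.74°  ·
  (2,3): δ = 154.42°  ·
  (2,4): δ = 101.94°  ·
  (2,5): δ = 38.21°  ✓
  (2,6): δ = 5.95°  ✓
  (3,4): δ = 127.52°  ·
  (3,5): δ = 63.79°  ·
  (3,6): δ = 31.53°  ✓
  (4,5): δ = 116.27°  ·
  (4,6): δ = 84.01°  ·
  (5,6): δ = 147.74°  ·
antipodal pairs: 7

count = 7; pairs: (0,2), (0,3), (1,4), (1,5), (2,5), (2,6), (3,6)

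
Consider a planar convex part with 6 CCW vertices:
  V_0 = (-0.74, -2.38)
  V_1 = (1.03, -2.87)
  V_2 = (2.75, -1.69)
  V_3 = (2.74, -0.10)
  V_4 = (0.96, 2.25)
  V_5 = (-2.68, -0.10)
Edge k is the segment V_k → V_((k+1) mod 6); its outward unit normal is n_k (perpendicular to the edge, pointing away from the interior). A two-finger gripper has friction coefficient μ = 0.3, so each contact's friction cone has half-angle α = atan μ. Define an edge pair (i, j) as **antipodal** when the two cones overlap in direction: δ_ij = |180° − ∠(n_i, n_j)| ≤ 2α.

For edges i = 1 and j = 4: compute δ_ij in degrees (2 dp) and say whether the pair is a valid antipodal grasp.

δ = 1.61°, valid

α = atan 0.3 = 16.70°;  2α = 33.40°
edge 1: e_1 = (+1.72, +1.18);  n_1 = (+0.5657, -0.8246)
edge 4: e_4 = (-3.64, -2.35);  n_4 = (-0.5424, +0.8401)
∠(n_1, n_4) = 178.39°
δ = |180° − 178.39°| = 1.61°
1.61° ≤ 2α = 33.40°  →  valid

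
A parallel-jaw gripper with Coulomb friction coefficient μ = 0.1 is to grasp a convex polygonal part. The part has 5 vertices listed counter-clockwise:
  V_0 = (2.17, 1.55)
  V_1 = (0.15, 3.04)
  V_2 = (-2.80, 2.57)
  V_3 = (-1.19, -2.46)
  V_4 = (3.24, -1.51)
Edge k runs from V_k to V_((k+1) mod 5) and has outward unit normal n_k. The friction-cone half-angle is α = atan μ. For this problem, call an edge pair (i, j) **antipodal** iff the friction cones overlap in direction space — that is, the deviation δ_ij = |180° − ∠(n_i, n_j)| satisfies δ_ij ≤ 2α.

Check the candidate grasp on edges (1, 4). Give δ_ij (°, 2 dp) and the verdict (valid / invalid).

δ = 100.22°, invalid

α = atan 0.1 = 5.71°;  2α = 11.42°
edge 1: e_1 = (-2.95, -0.47);  n_1 = (-0.1573, +0.9875)
edge 4: e_4 = (-1.07, +3.06);  n_4 = (+0.9440, +0.3301)
∠(n_1, n_4) = 79.78°
δ = |180° − 79.78°| = 100.22°
100.22° > 2α = 11.42°  →  invalid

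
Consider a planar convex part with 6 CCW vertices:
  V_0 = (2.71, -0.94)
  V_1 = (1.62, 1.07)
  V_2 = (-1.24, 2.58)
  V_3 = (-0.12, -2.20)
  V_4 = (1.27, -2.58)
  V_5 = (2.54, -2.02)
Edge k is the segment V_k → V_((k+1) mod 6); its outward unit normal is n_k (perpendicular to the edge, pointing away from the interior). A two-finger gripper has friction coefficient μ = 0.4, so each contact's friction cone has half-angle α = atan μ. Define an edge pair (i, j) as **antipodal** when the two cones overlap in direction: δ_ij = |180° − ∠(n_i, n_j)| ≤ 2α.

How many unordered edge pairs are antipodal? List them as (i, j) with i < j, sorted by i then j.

α = atan 0.4 = 21.80°;  2α = 43.60°
n_0 = (+0.8791, +0.4767)
n_1 = (+0.4669, +0.8843)
n_2 = (-0.9736, -0.2281)
n_3 = (-0.2637, -0.9646)
n_4 = (+0.4035, -0.9150)
n_5 = (+0.9878, -0.1555)
  (0,1): δ = 146.30°  ·
  (0,2): δ = 15.28°  ✓
  (0,3): δ = 46.24°  ·
  (0,4): δ = 85.32°  ·
  (0,5): δ = 142.58°  ·
  (1,2): δ = 48.98°  ·
  (1,3): δ = 12.54°  ✓
  (1,4): δ = 51.63°  ·
  (1,5): δ = 108.89°  ·
  (2,3): δ = 118.48°  ·
  (2,4): δ = 79.39°  ·
  (2,5): δ = 22.13°  ✓
  (3,4): δ = 140.92°  ·
  (3,5): δ = 83.66°  ·
  (4,5): δ = 122.74°  ·
antipodal pairs: 3

count = 3; pairs: (0,2), (1,3), (2,5)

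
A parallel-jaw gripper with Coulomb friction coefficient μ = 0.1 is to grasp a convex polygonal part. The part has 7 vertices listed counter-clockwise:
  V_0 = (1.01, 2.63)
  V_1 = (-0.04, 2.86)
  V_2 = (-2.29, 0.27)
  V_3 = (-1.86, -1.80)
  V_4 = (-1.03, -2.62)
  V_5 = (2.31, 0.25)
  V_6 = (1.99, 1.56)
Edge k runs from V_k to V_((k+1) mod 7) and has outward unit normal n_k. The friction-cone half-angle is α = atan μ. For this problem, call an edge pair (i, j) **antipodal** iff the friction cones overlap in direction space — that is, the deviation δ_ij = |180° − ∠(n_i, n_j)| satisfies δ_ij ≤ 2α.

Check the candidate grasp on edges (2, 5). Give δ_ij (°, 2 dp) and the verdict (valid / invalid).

δ = 1.99°, valid

α = atan 0.1 = 5.71°;  2α = 11.42°
edge 2: e_2 = (+0.43, -2.07);  n_2 = (-0.9791, -0.2034)
edge 5: e_5 = (-0.32, +1.31);  n_5 = (+0.9714, +0.2373)
∠(n_2, n_5) = 178.01°
δ = |180° − 178.01°| = 1.99°
1.99° ≤ 2α = 11.42°  →  valid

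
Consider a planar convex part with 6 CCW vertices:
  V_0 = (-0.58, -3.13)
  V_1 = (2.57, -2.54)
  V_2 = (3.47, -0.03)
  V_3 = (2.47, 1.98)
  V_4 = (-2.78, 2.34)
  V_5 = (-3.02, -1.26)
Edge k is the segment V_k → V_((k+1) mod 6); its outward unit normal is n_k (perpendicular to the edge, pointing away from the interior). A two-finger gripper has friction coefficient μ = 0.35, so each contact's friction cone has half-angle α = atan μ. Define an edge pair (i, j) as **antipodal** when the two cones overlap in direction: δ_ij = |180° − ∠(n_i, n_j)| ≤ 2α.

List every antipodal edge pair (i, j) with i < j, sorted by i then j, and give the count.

count = 5; pairs: (0,3), (1,4), (2,4), (2,5), (3,5)

α = atan 0.35 = 19.29°;  2α = 38.58°
n_0 = (+0.1841, -0.9829)
n_1 = (+0.9413, -0.3375)
n_2 = (+0.8953, +0.4454)
n_3 = (+0.0684, +0.9977)
n_4 = (-0.9978, +0.0665)
n_5 = (-0.6083, -0.7937)
  (0,1): δ = 120.33°  ·
  (0,2): δ = 74.16°  ·
  (0,3): δ = 14.53°  ✓
  (0,4): δ = 75.58°  ·
  (0,5): δ = 131.93°  ·
  (1,2): δ = 133.82°  ·
  (1,3): δ = 74.20°  ·
  (1,4): δ = 15.91°  ✓
  (1,5): δ = 72.26°  ·
  (2,3): δ = 120.37°  ·
  (2,4): δ = 30.26°  ✓
  (2,5): δ = 26.08°  ✓
  (3,4): δ = 89.89°  ·
  (3,5): δ = 33.54°  ✓
  (4,5): δ = 123.65°  ·
antipodal pairs: 5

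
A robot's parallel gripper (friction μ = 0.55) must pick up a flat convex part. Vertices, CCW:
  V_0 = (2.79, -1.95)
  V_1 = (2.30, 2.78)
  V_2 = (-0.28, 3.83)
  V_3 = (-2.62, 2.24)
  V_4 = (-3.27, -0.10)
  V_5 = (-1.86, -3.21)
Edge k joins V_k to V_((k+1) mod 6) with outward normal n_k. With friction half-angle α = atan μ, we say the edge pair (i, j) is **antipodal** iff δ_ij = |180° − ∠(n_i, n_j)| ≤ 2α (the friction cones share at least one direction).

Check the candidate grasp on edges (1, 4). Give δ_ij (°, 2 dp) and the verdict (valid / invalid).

δ = 43.47°, valid

α = atan 0.55 = 28.81°;  2α = 57.62°
edge 1: e_1 = (-2.58, +1.05);  n_1 = (+0.3770, +0.9262)
edge 4: e_4 = (+1.41, -3.11);  n_4 = (-0.9108, -0.4129)
∠(n_1, n_4) = 136.53°
δ = |180° − 136.53°| = 43.47°
43.47° ≤ 2α = 57.62°  →  valid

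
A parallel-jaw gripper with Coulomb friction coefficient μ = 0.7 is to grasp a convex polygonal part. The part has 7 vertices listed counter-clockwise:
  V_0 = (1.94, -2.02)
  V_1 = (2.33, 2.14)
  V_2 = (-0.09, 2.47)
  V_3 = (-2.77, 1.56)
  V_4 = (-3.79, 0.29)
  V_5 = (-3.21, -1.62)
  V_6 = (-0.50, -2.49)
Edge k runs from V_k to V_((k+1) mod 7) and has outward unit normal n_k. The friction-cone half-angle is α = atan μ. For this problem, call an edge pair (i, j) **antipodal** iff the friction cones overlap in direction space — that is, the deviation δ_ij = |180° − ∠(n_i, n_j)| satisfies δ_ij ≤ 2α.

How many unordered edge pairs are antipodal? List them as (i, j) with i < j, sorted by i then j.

α = atan 0.7 = 34.99°;  2α = 69.98°
n_0 = (+0.9956, -0.0933)
n_1 = (+0.1351, +0.9908)
n_2 = (-0.3215, +0.9469)
n_3 = (-0.7797, +0.6262)
n_4 = (-0.9569, -0.2906)
n_5 = (-0.3057, -0.9521)
n_6 = (+0.1891, -0.9819)
  (0,1): δ = 92.41°  ·
  (0,2): δ = 65.89°  ✓
  (0,3): δ = 33.41°  ✓
  (0,4): δ = 22.25°  ✓
  (0,5): δ = 77.56°  ·
  (0,6): δ = 106.26°  ·
  (1,2): δ = 153.48°  ·
  (1,3): δ = 121.00°  ·
  (1,4): δ = 65.34°  ✓
  (1,5): δ = 10.03°  ✓
  (1,6): δ = 18.67°  ✓
  (2,3): δ = 147.52°  ·
  (2,4): δ = 91.86°  ·
  (2,5): δ = 36.55°  ✓
  (2,6): δ = 7.85°  ✓
  (3,4): δ = 124.34°  ·
  (3,5): δ = 69.03°  ✓
  (3,6): δ = 40.33°  ✓
  (4,5): δ = 124.69°  ·
  (4,6): δ = 95.99°  ·
  (5,6): δ = 151.30°  ·
antipodal pairs: 10

count = 10; pairs: (0,2), (0,3), (0,4), (1,4), (1,5), (1,6), (2,5), (2,6), (3,5), (3,6)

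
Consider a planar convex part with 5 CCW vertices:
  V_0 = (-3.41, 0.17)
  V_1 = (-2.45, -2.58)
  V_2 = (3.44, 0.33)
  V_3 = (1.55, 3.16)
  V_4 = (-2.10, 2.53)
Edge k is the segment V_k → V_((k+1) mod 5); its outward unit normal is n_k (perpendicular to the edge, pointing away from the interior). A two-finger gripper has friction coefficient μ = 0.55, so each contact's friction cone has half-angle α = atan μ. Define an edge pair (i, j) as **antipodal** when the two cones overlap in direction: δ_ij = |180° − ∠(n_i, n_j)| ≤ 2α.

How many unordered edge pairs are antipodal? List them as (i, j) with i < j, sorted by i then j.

α = atan 0.55 = 28.81°;  2α = 57.62°
n_0 = (-0.9441, -0.3296)
n_1 = (+0.4429, -0.8965)
n_2 = (+0.8316, +0.5554)
n_3 = (-0.1701, +0.9854)
n_4 = (-0.8743, +0.4853)
  (0,1): δ = 82.95°  ·
  (0,2): δ = 14.49°  ✓
  (0,3): δ = 80.55°  ·
  (0,4): δ = 131.72°  ·
  (1,2): δ = 82.56°  ·
  (1,3): δ = 16.50°  ✓
  (1,4): δ = 34.67°  ✓
  (2,3): δ = 113.94°  ·
  (2,4): δ = 62.77°  ·
  (3,4): δ = 128.83°  ·
antipodal pairs: 3

count = 3; pairs: (0,2), (1,3), (1,4)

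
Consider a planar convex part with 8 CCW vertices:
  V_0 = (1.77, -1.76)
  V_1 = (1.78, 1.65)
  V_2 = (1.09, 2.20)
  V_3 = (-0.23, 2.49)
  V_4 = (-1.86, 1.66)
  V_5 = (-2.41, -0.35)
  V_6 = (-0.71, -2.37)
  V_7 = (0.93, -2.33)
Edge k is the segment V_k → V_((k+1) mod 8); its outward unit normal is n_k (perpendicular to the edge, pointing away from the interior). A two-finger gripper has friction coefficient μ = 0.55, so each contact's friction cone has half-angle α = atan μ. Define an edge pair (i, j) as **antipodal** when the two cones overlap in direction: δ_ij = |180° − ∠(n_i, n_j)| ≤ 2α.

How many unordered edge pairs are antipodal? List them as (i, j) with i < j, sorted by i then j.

count = 10; pairs: (0,4), (0,5), (1,5), (1,6), (2,5), (2,6), (2,7), (3,6), (3,7), (4,7)

α = atan 0.55 = 28.81°;  2α = 57.62°
n_0 = (+1.0000, -0.0029)
n_1 = (+0.6233, +0.7820)
n_2 = (+0.2146, +0.9767)
n_3 = (-0.4538, +0.8911)
n_4 = (-0.9645, +0.2639)
n_5 = (-0.7651, -0.6439)
n_6 = (+0.0244, -0.9997)
n_7 = (+0.5615, -0.8275)
  (0,1): δ = 128.39°  ·
  (0,2): δ = 102.22°  ·
  (0,3): δ = 62.85°  ·
  (0,4): δ = 15.14°  ✓
  (0,5): δ = 40.25°  ✓
  (0,6): δ = 91.57°  ·
  (0,7): δ = 124.33°  ·
  (1,2): δ = 153.83°  ·
  (1,3): δ = 114.46°  ·
  (1,4): δ = 66.74°  ·
  (1,5): δ = 11.36°  ✓
  (1,6): δ = 39.96°  ✓
  (1,7): δ = 72.72°  ·
  (2,3): δ = 140.62°  ·
  (2,4): δ = 92.91°  ·
  (2,5): δ = 37.53°  ✓
  (2,6): δ = 13.79°  ✓
  (2,7): δ = 46.55°  ✓
  (3,4): δ = 132.29°  ·
  (3,5): δ = 76.90°  ·
  (3,6): δ = 25.59°  ✓
  (3,7): δ = 7.17°  ✓
  (4,5): δ = 124.61°  ·
  (4,6): δ = 73.30°  ·
  (4,7): δ = 40.54°  ✓
  (5,6): δ = 128.69°  ·
  (5,7): δ = 95.92°  ·
  (6,7): δ = 147.24°  ·
antipodal pairs: 10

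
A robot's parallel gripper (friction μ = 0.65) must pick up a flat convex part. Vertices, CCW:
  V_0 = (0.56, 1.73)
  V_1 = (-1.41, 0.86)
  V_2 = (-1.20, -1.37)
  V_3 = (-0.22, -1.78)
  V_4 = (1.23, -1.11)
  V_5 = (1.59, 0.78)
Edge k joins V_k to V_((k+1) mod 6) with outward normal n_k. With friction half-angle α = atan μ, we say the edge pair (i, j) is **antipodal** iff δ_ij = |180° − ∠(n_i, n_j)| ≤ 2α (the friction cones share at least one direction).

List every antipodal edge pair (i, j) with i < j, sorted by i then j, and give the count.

count = 6; pairs: (0,2), (0,3), (0,4), (1,4), (1,5), (2,5)

α = atan 0.65 = 33.02°;  2α = 66.05°
n_0 = (-0.4040, +0.9148)
n_1 = (-0.9956, -0.0938)
n_2 = (-0.3860, -0.9225)
n_3 = (+0.4195, -0.9078)
n_4 = (+0.9823, -0.1871)
n_5 = (+0.6780, +0.7351)
  (0,1): δ = 108.45°  ·
  (0,2): δ = 46.53°  ✓
  (0,3): δ = 0.97°  ✓
  (0,4): δ = 55.39°  ✓
  (0,5): δ = 113.49°  ·
  (1,2): δ = 118.08°  ·
  (1,3): δ = 70.58°  ·
  (1,4): δ = 16.16°  ✓
  (1,5): δ = 41.93°  ✓
  (2,3): δ = 132.50°  ·
  (2,4): δ = 78.08°  ·
  (2,5): δ = 19.98°  ✓
  (3,4): δ = 125.58°  ·
  (3,5): δ = 67.49°  ·
  (4,5): δ = 121.90°  ·
antipodal pairs: 6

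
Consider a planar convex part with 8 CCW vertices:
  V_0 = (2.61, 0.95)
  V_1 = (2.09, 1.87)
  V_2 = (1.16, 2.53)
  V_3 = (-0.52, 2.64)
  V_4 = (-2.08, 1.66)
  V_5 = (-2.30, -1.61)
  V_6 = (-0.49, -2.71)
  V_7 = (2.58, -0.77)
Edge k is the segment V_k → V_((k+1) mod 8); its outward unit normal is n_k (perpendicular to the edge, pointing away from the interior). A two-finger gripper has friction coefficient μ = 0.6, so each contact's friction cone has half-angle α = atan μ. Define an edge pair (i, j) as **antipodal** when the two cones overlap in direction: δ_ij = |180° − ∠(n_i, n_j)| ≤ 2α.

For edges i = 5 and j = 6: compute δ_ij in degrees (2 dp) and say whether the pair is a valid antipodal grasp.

δ = 116.42°, invalid

α = atan 0.6 = 30.96°;  2α = 61.93°
edge 5: e_5 = (+1.81, -1.10);  n_5 = (-0.5193, -0.8546)
edge 6: e_6 = (+3.07, +1.94);  n_6 = (+0.5342, -0.8454)
∠(n_5, n_6) = 63.58°
δ = |180° − 63.58°| = 116.42°
116.42° > 2α = 61.93°  →  invalid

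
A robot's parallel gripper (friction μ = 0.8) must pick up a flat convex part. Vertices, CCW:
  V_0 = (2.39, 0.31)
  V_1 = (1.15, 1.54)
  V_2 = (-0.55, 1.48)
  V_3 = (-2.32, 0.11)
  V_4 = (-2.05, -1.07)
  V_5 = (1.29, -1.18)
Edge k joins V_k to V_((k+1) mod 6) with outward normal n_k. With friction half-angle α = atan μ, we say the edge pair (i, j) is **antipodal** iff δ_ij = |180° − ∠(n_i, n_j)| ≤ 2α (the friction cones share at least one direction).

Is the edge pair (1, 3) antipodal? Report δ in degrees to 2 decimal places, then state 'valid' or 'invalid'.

α = atan 0.8 = 38.66°;  2α = 77.32°
edge 1: e_1 = (-1.70, -0.06);  n_1 = (-0.0353, +0.9994)
edge 3: e_3 = (+0.27, -1.18);  n_3 = (-0.9748, -0.2230)
∠(n_1, n_3) = 100.87°
δ = |180° − 100.87°| = 79.13°
79.13° > 2α = 77.32°  →  invalid

δ = 79.13°, invalid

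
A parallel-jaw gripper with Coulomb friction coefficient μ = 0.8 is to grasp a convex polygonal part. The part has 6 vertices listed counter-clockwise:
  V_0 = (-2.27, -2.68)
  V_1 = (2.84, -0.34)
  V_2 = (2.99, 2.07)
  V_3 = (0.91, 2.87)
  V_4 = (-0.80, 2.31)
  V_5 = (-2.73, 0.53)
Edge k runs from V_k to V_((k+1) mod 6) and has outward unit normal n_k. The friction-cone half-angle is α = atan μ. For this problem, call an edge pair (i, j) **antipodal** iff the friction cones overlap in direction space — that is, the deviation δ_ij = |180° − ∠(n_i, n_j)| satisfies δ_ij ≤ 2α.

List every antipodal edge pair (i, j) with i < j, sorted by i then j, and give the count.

count = 8; pairs: (0,2), (0,3), (0,4), (0,5), (1,3), (1,4), (1,5), (2,5)

α = atan 0.8 = 38.66°;  2α = 77.32°
n_0 = (+0.4163, -0.9092)
n_1 = (+0.9981, -0.0621)
n_2 = (+0.3590, +0.9333)
n_3 = (-0.3112, +0.9503)
n_4 = (-0.6780, +0.7351)
n_5 = (-0.9899, -0.1419)
  (0,1): δ = 118.17°  ·
  (0,2): δ = 45.64°  ✓
  (0,3): δ = 6.47°  ✓
  (0,4): δ = 18.08°  ✓
  (0,5): δ = 73.55°  ✓
  (1,2): δ = 107.48°  ·
  (1,3): δ = 68.31°  ✓
  (1,4): δ = 43.75°  ✓
  (1,5): δ = 11.72°  ✓
  (2,3): δ = 140.83°  ·
  (2,4): δ = 116.28°  ·
  (2,5): δ = 60.81°  ✓
  (3,4): δ = 155.45°  ·
  (3,5): δ = 99.98°  ·
  (4,5): δ = 124.53°  ·
antipodal pairs: 8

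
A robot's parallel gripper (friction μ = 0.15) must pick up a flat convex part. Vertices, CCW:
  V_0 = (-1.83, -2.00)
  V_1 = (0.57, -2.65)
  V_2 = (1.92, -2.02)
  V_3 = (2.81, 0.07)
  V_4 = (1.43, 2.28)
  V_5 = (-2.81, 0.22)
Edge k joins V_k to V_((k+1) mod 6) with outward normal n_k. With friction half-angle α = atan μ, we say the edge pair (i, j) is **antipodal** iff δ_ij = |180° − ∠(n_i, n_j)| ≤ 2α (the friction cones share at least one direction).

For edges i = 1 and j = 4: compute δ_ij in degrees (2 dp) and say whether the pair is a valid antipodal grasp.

δ = 0.90°, valid

α = atan 0.15 = 8.53°;  2α = 17.06°
edge 1: e_1 = (+1.35, +0.63);  n_1 = (+0.4229, -0.9062)
edge 4: e_4 = (-4.24, -2.06);  n_4 = (-0.4370, +0.8995)
∠(n_1, n_4) = 179.10°
δ = |180° − 179.10°| = 0.90°
0.90° ≤ 2α = 17.06°  →  valid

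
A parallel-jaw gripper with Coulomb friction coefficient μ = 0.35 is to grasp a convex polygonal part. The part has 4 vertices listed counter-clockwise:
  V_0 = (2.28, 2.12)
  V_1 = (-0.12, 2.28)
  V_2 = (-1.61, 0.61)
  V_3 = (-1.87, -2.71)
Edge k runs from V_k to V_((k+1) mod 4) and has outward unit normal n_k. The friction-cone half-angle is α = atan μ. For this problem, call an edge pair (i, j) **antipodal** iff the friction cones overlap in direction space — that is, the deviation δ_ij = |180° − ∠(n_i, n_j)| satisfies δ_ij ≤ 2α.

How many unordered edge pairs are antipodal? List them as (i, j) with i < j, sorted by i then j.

count = 2; pairs: (1,3), (2,3)

α = atan 0.35 = 19.29°;  2α = 38.58°
n_0 = (+0.0665, +0.9978)
n_1 = (-0.7462, +0.6657)
n_2 = (-0.9969, +0.0781)
n_3 = (+0.7585, -0.6517)
  (0,1): δ = 127.93°  ·
  (0,2): δ = 90.66°  ·
  (0,3): δ = 53.14°  ·
  (1,2): δ = 142.74°  ·
  (1,3): δ = 1.07°  ✓
  (2,3): δ = 36.19°  ✓
antipodal pairs: 2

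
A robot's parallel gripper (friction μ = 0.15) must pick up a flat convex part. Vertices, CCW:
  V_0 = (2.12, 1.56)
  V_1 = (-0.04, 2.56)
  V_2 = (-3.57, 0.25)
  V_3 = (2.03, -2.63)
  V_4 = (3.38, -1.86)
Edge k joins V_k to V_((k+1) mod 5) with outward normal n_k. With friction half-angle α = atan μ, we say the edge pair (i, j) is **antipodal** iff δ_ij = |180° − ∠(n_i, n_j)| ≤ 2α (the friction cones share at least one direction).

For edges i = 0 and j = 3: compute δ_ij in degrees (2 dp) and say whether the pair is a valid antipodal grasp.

δ = 54.54°, invalid

α = atan 0.15 = 8.53°;  2α = 17.06°
edge 0: e_0 = (-2.16, +1.00);  n_0 = (+0.4201, +0.9075)
edge 3: e_3 = (+1.35, +0.77);  n_3 = (+0.4954, -0.8686)
∠(n_0, n_3) = 125.46°
δ = |180° − 125.46°| = 54.54°
54.54° > 2α = 17.06°  →  invalid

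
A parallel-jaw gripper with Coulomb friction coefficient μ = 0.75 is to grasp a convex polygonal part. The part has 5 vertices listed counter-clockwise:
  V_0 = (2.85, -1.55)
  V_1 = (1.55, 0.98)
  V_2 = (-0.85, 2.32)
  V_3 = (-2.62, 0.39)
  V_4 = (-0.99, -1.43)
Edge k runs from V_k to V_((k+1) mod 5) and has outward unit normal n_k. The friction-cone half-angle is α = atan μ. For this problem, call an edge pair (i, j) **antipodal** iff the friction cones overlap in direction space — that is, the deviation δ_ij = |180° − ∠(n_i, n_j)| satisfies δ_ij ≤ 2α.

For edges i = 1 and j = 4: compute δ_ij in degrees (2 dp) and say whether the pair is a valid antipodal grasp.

α = atan 0.75 = 36.87°;  2α = 73.74°
edge 1: e_1 = (-2.40, +1.34);  n_1 = (+0.4875, +0.8731)
edge 4: e_4 = (+3.84, -0.12);  n_4 = (-0.0312, -0.9995)
∠(n_1, n_4) = 152.61°
δ = |180° − 152.61°| = 27.39°
27.39° ≤ 2α = 73.74°  →  valid

δ = 27.39°, valid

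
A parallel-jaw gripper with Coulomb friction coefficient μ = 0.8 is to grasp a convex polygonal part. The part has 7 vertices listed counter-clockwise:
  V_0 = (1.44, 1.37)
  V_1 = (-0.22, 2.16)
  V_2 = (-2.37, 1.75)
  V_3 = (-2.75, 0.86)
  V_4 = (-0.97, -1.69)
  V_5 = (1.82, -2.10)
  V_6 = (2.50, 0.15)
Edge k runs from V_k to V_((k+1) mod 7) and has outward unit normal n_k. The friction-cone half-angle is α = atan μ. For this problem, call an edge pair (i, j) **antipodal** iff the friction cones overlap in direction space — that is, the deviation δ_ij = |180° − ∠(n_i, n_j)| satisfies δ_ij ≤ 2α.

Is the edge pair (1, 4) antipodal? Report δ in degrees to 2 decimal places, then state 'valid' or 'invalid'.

α = atan 0.8 = 38.66°;  2α = 77.32°
edge 1: e_1 = (-2.15, -0.41);  n_1 = (-0.1873, +0.9823)
edge 4: e_4 = (+2.79, -0.41);  n_4 = (-0.1454, -0.9894)
∠(n_1, n_4) = 160.84°
δ = |180° − 160.84°| = 19.16°
19.16° ≤ 2α = 77.32°  →  valid

δ = 19.16°, valid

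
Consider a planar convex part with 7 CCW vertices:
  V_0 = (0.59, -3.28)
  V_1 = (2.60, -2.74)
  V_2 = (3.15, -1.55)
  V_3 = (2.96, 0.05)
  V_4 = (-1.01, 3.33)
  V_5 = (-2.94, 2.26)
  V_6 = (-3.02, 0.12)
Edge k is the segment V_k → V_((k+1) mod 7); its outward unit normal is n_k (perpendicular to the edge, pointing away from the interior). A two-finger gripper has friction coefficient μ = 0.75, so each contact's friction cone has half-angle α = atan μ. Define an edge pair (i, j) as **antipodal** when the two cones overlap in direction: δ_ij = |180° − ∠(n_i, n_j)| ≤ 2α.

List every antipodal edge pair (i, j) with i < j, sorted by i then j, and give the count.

count = 12; pairs: (0,3), (0,4), (0,5), (1,4), (1,5), (1,6), (2,4), (2,5), (2,6), (3,5), (3,6), (4,6)

α = atan 0.75 = 36.87°;  2α = 73.74°
n_0 = (+0.2595, -0.9658)
n_1 = (+0.9077, -0.4195)
n_2 = (+0.9930, +0.1179)
n_3 = (+0.6369, +0.7709)
n_4 = (-0.4849, +0.8746)
n_5 = (-0.9993, +0.0374)
n_6 = (-0.6856, -0.7280)
  (0,1): δ = 129.84°  ·
  (0,2): δ = 98.27°  ·
  (0,3): δ = 54.60°  ✓
  (0,4): δ = 13.97°  ✓
  (0,5): δ = 72.82°  ✓
  (0,6): δ = 121.68°  ·
  (1,2): δ = 148.42°  ·
  (1,3): δ = 104.76°  ·
  (1,4): δ = 36.19°  ✓
  (1,5): δ = 22.66°  ✓
  (1,6): δ = 71.52°  ✓
  (2,3): δ = 136.34°  ·
  (2,4): δ = 67.77°  ✓
  (2,5): δ = 8.91°  ✓
  (2,6): δ = 39.94°  ✓
  (3,4): δ = 111.43°  ·
  (3,5): δ = 52.58°  ✓
  (3,6): δ = 3.72°  ✓
  (4,5): δ = 121.15°  ·
  (4,6): δ = 72.29°  ✓
  (5,6): δ = 131.14°  ·
antipodal pairs: 12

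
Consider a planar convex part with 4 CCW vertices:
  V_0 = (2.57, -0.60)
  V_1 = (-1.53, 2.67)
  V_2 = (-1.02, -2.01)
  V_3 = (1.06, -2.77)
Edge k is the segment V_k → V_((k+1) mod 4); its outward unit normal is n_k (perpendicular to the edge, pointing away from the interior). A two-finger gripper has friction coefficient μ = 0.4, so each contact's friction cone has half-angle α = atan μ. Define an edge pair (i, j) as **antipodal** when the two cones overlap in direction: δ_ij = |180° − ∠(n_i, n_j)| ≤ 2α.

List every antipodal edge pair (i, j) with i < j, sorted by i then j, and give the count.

α = atan 0.4 = 21.80°;  2α = 43.60°
n_0 = (+0.6235, +0.7818)
n_1 = (-0.9941, -0.1083)
n_2 = (-0.3432, -0.9393)
n_3 = (+0.8208, -0.5712)
  (0,1): δ = 45.21°  ·
  (0,2): δ = 18.50°  ✓
  (0,3): δ = 93.74°  ·
  (1,2): δ = 116.29°  ·
  (1,3): δ = 41.05°  ✓
  (2,3): δ = 104.76°  ·
antipodal pairs: 2

count = 2; pairs: (0,2), (1,3)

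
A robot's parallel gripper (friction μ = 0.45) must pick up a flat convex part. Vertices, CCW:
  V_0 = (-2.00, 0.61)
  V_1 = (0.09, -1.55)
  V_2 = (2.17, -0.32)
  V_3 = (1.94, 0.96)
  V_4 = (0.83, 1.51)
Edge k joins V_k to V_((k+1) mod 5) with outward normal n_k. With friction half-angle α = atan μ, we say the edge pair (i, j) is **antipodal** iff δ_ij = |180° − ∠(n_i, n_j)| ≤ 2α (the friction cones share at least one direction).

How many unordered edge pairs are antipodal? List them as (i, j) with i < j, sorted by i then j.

count = 3; pairs: (0,2), (0,3), (1,4)

α = atan 0.45 = 24.23°;  2α = 48.46°
n_0 = (-0.7187, -0.6954)
n_1 = (+0.5090, -0.8608)
n_2 = (+0.9842, +0.1769)
n_3 = (+0.4440, +0.8960)
n_4 = (-0.3031, +0.9530)
  (0,1): δ = 103.46°  ·
  (0,2): δ = 33.87°  ✓
  (0,3): δ = 19.59°  ✓
  (0,4): δ = 63.59°  ·
  (1,2): δ = 110.41°  ·
  (1,3): δ = 56.96°  ·
  (1,4): δ = 12.96°  ✓
  (2,3): δ = 126.54°  ·
  (2,4): δ = 82.54°  ·
  (3,4): δ = 136.00°  ·
antipodal pairs: 3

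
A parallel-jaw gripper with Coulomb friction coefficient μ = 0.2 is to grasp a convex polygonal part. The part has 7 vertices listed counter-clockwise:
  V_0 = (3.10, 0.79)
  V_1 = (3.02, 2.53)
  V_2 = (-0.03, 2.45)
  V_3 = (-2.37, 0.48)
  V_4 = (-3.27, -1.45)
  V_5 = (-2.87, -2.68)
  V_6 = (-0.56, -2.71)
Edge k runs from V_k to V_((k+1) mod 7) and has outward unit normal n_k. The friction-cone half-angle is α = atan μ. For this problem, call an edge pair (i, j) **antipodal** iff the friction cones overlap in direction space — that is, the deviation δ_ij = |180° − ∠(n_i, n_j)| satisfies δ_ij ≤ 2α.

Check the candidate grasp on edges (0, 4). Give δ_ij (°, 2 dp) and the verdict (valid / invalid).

α = atan 0.2 = 11.31°;  2α = 22.62°
edge 0: e_0 = (-0.08, +1.74);  n_0 = (+0.9989, +0.0459)
edge 4: e_4 = (+0.40, -1.23);  n_4 = (-0.9510, -0.3093)
∠(n_0, n_4) = 164.62°
δ = |180° − 164.62°| = 15.38°
15.38° ≤ 2α = 22.62°  →  valid

δ = 15.38°, valid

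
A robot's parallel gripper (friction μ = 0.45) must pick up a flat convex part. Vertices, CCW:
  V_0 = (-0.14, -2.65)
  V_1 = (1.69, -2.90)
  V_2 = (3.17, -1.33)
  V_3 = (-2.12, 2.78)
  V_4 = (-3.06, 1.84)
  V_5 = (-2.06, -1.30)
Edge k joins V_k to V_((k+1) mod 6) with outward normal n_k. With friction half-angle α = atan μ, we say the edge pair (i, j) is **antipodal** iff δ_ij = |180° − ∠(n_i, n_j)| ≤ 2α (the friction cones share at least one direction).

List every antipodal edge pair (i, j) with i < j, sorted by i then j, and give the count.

α = atan 0.45 = 24.23°;  2α = 48.46°
n_0 = (-0.1354, -0.9908)
n_1 = (+0.7277, -0.6859)
n_2 = (+0.6135, +0.7897)
n_3 = (-0.7071, +0.7071)
n_4 = (-0.9528, -0.3035)
n_5 = (-0.5752, -0.8180)
  (0,1): δ = 125.53°  ·
  (0,2): δ = 30.07°  ✓
  (0,3): δ = 52.78°  ·
  (0,4): δ = 115.44°  ·
  (0,5): δ = 152.67°  ·
  (1,2): δ = 84.54°  ·
  (1,3): δ = 1.69°  ✓
  (1,4): δ = 60.97°  ·
  (1,5): δ = 98.20°  ·
  (2,3): δ = 97.16°  ·
  (2,4): δ = 34.49°  ✓
  (2,5): δ = 2.73°  ✓
  (3,4): δ = 117.33°  ·
  (3,5): δ = 80.11°  ·
  (4,5): δ = 142.78°  ·
antipodal pairs: 4

count = 4; pairs: (0,2), (1,3), (2,4), (2,5)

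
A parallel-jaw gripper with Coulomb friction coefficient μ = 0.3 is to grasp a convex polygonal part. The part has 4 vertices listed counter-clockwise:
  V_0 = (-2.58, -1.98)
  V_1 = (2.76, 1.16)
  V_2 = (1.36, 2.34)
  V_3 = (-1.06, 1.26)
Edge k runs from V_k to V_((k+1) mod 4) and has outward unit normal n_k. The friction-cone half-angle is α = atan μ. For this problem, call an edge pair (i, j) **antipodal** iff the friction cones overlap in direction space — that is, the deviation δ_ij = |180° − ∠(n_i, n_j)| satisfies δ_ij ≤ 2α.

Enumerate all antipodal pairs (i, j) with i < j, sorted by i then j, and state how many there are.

α = atan 0.3 = 16.70°;  2α = 33.40°
n_0 = (+0.5069, -0.8620)
n_1 = (+0.6445, +0.7646)
n_2 = (-0.4075, +0.9132)
n_3 = (-0.9053, +0.4247)
  (0,1): δ = 70.58°  ·
  (0,2): δ = 6.41°  ✓
  (0,3): δ = 34.41°  ·
  (1,2): δ = 115.82°  ·
  (1,3): δ = 75.01°  ·
  (2,3): δ = 139.18°  ·
antipodal pairs: 1

count = 1; pairs: (0,2)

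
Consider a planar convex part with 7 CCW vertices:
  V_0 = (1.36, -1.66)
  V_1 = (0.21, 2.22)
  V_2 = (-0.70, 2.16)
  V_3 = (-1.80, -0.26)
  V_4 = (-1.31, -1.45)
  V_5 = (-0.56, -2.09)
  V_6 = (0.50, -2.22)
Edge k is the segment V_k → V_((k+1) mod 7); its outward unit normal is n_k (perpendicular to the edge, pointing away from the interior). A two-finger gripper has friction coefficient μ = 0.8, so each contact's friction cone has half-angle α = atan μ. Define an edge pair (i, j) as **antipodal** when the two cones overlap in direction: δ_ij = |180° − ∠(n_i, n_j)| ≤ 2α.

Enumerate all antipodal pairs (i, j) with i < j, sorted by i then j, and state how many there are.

α = atan 0.8 = 38.66°;  2α = 77.32°
n_0 = (+0.9588, +0.2842)
n_1 = (-0.0658, +0.9978)
n_2 = (-0.9104, +0.4138)
n_3 = (-0.9247, -0.3807)
n_4 = (-0.6491, -0.7607)
n_5 = (-0.1217, -0.9926)
n_6 = (+0.5457, -0.8380)
  (0,1): δ = 102.74°  ·
  (0,2): δ = 40.95°  ✓
  (0,3): δ = 5.87°  ✓
  (0,4): δ = 33.02°  ✓
  (0,5): δ = 66.50°  ✓
  (0,6): δ = 106.56°  ·
  (1,2): δ = 118.22°  ·
  (1,3): δ = 71.39°  ✓
  (1,4): δ = 44.25°  ✓
  (1,5): δ = 10.76°  ✓
  (1,6): δ = 29.30°  ✓
  (2,3): δ = 133.18°  ·
  (2,4): δ = 106.03°  ·
  (2,5): δ = 72.55°  ✓
  (2,6): δ = 32.49°  ✓
  (3,4): δ = 152.86°  ·
  (3,5): δ = 119.37°  ·
  (3,6): δ = 79.31°  ·
  (4,5): δ = 146.52°  ·
  (4,6): δ = 106.45°  ·
  (5,6): δ = 139.94°  ·
antipodal pairs: 10

count = 10; pairs: (0,2), (0,3), (0,4), (0,5), (1,3), (1,4), (1,5), (1,6), (2,5), (2,6)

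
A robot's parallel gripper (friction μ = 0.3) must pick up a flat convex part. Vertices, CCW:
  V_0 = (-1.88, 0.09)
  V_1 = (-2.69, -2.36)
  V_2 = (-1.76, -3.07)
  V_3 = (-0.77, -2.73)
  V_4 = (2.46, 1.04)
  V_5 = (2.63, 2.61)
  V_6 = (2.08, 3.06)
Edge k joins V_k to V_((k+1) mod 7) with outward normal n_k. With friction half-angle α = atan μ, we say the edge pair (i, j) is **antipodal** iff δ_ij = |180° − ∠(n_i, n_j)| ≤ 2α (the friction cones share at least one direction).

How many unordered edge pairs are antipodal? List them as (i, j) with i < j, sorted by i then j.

α = atan 0.3 = 16.70°;  2α = 33.40°
n_0 = (-0.9495, +0.3139)
n_1 = (-0.6068, -0.7948)
n_2 = (+0.3248, -0.9458)
n_3 = (+0.7594, -0.6506)
n_4 = (+0.9942, -0.1077)
n_5 = (+0.6332, +0.7740)
n_6 = (-0.6000, +0.8000)
  (0,1): δ = 109.07°  ·
  (0,2): δ = 52.75°  ·
  (0,3): δ = 22.29°  ✓
  (0,4): δ = 12.11°  ✓
  (0,5): δ = 69.01°  ·
  (0,6): δ = 145.16°  ·
  (1,2): δ = 123.69°  ·
  (1,3): δ = 93.23°  ·
  (1,4): δ = 58.82°  ·
  (1,5): δ = 1.93°  ✓
  (1,6): δ = 74.23°  ·
  (2,3): δ = 149.54°  ·
  (2,4): δ = 115.13°  ·
  (2,5): δ = 58.24°  ·
  (2,6): δ = 17.92°  ✓
  (3,4): δ = 145.59°  ·
  (3,5): δ = 88.70°  ·
  (3,6): δ = 12.54°  ✓
  (4,5): δ = 123.11°  ·
  (4,6): δ = 46.95°  ·
  (5,6): δ = 103.84°  ·
antipodal pairs: 5

count = 5; pairs: (0,3), (0,4), (1,5), (2,6), (3,6)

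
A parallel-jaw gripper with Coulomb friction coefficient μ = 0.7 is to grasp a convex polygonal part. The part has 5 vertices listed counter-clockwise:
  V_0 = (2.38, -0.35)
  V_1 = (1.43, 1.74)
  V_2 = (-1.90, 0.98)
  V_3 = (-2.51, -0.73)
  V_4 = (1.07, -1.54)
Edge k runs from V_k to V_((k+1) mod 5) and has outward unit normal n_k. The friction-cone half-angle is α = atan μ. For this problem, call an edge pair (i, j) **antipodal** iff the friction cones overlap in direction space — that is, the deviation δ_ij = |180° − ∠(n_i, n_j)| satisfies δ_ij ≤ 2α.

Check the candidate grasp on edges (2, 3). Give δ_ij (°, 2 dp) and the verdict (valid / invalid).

α = atan 0.7 = 34.99°;  2α = 69.98°
edge 2: e_2 = (-0.61, -1.71);  n_2 = (-0.9419, +0.3360)
edge 3: e_3 = (+3.58, -0.81);  n_3 = (-0.2207, -0.9753)
∠(n_2, n_3) = 96.88°
δ = |180° − 96.88°| = 83.12°
83.12° > 2α = 69.98°  →  invalid

δ = 83.12°, invalid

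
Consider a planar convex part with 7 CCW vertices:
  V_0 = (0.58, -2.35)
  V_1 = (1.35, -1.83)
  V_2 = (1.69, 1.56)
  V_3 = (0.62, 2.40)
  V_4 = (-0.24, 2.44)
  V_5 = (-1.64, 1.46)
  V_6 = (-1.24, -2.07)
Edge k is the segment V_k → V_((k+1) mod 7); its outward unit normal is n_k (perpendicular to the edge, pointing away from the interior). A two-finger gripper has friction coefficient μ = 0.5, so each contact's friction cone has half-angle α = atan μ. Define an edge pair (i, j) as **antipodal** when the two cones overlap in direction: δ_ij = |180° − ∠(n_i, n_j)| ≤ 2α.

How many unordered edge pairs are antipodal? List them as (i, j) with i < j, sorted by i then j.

α = atan 0.5 = 26.57°;  2α = 53.13°
n_0 = (+0.5597, -0.8287)
n_1 = (+0.9950, -0.0998)
n_2 = (+0.6175, +0.7866)
n_3 = (+0.0465, +0.9989)
n_4 = (-0.5735, +0.8192)
n_5 = (-0.9936, -0.1126)
n_6 = (-0.1521, -0.9884)
  (0,1): δ = 129.76°  ·
  (0,2): δ = 72.17°  ·
  (0,3): δ = 36.70°  ✓
  (0,4): δ = 0.96°  ✓
  (0,5): δ = 62.43°  ·
  (0,6): δ = 137.22°  ·
  (1,2): δ = 122.41°  ·
  (1,3): δ = 86.94°  ·
  (1,4): δ = 49.28°  ✓
  (1,5): δ = 12.19°  ✓
  (1,6): δ = 86.98°  ·
  (2,3): δ = 144.53°  ·
  (2,4): δ = 106.87°  ·
  (2,5): δ = 45.40°  ✓
  (2,6): δ = 29.39°  ✓
  (3,4): δ = 142.34°  ·
  (3,5): δ = 80.87°  ·
  (3,6): δ = 6.08°  ✓
  (4,5): δ = 118.53°  ·
  (4,6): δ = 43.74°  ✓
  (5,6): δ = 105.21°  ·
antipodal pairs: 8

count = 8; pairs: (0,3), (0,4), (1,4), (1,5), (2,5), (2,6), (3,6), (4,6)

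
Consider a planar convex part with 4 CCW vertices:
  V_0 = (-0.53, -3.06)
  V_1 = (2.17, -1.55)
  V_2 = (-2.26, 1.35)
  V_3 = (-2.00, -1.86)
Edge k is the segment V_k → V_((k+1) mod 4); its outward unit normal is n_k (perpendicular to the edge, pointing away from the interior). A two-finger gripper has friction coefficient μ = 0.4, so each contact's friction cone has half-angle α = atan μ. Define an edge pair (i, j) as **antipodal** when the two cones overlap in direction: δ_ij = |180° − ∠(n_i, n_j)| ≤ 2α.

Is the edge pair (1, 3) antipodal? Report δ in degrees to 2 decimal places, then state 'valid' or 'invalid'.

α = atan 0.4 = 21.80°;  2α = 43.60°
edge 1: e_1 = (-4.43, +2.90);  n_1 = (+0.5477, +0.8367)
edge 3: e_3 = (+1.47, -1.20);  n_3 = (-0.6324, -0.7747)
∠(n_1, n_3) = 173.98°
δ = |180° − 173.98°| = 6.02°
6.02° ≤ 2α = 43.60°  →  valid

δ = 6.02°, valid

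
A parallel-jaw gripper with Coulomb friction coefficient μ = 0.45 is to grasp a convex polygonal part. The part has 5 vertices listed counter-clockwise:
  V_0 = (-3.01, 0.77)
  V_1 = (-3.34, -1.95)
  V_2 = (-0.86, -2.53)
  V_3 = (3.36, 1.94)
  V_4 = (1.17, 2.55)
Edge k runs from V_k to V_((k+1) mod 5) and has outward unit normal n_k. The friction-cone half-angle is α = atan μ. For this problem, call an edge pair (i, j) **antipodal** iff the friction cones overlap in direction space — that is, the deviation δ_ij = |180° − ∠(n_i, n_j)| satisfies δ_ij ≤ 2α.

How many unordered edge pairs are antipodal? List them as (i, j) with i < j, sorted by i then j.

count = 4; pairs: (0,2), (1,3), (1,4), (2,4)

α = atan 0.45 = 24.23°;  2α = 48.46°
n_0 = (-0.9927, +0.1204)
n_1 = (-0.2277, -0.9737)
n_2 = (+0.7271, -0.6865)
n_3 = (+0.2683, +0.9633)
n_4 = (-0.3918, +0.9201)
  (0,1): δ = 96.25°  ·
  (0,2): δ = 36.43°  ✓
  (0,3): δ = 81.35°  ·
  (0,4): δ = 119.98°  ·
  (1,2): δ = 120.19°  ·
  (1,3): δ = 2.40°  ✓
  (1,4): δ = 36.23°  ✓
  (2,3): δ = 62.21°  ·
  (2,4): δ = 23.58°  ✓
  (3,4): δ = 141.37°  ·
antipodal pairs: 4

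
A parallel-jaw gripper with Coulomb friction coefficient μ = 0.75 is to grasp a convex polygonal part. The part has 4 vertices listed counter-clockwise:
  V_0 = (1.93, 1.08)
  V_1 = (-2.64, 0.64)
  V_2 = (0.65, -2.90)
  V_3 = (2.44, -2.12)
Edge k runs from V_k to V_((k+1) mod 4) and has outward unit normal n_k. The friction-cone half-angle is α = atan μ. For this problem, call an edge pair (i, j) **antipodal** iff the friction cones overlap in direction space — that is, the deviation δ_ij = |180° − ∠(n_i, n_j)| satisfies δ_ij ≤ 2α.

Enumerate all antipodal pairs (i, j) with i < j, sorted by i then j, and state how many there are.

α = atan 0.75 = 36.87°;  2α = 73.74°
n_0 = (-0.0958, +0.9954)
n_1 = (-0.7325, -0.6808)
n_2 = (+0.3995, -0.9167)
n_3 = (+0.9875, +0.1574)
  (0,1): δ = 52.60°  ✓
  (0,2): δ = 18.05°  ✓
  (0,3): δ = 93.56°  ·
  (1,2): δ = 109.36°  ·
  (1,3): δ = 33.85°  ✓
  (2,3): δ = 104.49°  ·
antipodal pairs: 3

count = 3; pairs: (0,1), (0,2), (1,3)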